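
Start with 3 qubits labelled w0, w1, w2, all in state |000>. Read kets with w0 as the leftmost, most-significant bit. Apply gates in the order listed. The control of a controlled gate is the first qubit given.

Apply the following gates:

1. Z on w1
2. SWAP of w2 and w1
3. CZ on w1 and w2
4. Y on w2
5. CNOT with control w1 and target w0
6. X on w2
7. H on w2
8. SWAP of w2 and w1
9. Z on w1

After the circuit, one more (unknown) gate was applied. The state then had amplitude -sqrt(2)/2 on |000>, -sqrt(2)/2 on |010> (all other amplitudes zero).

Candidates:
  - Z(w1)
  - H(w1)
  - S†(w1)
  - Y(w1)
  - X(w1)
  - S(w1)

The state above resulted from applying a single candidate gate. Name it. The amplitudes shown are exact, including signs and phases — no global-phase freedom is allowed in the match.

The applied gate was Y(w1).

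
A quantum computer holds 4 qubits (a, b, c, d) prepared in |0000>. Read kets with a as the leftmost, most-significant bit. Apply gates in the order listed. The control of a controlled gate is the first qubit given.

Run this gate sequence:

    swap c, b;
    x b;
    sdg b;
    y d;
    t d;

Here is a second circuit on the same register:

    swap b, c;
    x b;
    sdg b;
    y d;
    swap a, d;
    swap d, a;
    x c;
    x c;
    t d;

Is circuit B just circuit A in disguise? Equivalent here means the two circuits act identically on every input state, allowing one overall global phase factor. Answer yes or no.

Yes, they are equivalent — the unitaries differ by at most a global phase.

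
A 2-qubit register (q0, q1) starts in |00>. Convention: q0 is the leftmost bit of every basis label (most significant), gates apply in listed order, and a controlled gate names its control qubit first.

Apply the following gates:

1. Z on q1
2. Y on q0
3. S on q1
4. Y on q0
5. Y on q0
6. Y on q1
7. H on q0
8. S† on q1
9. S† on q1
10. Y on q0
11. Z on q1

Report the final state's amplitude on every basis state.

After the circuit, the state carries amplitude 0 on |00>, -sqrt(2)*I/2 on |01>, 0 on |10>, -sqrt(2)*I/2 on |11>.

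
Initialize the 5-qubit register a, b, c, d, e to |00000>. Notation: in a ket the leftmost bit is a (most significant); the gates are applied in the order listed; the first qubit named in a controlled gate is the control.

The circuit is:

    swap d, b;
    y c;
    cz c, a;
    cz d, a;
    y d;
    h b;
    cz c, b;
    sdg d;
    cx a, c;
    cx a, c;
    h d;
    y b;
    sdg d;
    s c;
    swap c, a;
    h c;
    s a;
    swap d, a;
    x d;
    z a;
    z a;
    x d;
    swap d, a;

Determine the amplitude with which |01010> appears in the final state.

The final state's coefficient on |01010> equals 0. Key observation: gates 18-23 undo each other exactly, leaving only the rest of the circuit to track.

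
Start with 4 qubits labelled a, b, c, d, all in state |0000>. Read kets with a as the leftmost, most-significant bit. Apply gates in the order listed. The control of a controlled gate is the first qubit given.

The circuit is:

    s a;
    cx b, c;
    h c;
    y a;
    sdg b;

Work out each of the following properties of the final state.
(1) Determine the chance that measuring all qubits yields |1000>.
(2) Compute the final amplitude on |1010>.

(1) A full measurement returns |1000> with probability 1/2.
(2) |1010> carries amplitude sqrt(2)*I/2 in the final state.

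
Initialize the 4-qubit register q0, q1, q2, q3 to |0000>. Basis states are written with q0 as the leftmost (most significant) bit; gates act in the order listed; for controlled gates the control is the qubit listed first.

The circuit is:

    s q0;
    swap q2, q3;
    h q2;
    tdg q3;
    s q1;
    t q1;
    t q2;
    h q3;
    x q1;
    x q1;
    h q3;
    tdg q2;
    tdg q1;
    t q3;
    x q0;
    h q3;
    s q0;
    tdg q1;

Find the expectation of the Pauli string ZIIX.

The observable ZIIX averages to -1. Key observation: gates 6-13 undo each other exactly, leaving only the rest of the circuit to track.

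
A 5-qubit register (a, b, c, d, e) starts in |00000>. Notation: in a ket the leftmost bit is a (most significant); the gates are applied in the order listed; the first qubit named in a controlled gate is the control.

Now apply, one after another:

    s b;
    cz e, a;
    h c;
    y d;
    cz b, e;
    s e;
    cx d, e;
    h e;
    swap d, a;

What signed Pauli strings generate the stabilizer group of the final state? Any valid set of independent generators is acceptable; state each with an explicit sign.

The final state is stabilized by the group generated by +IIXII, -IIIIX, -ZIIII, +IZIII, +IIIZI; other independent generating sets are equally valid.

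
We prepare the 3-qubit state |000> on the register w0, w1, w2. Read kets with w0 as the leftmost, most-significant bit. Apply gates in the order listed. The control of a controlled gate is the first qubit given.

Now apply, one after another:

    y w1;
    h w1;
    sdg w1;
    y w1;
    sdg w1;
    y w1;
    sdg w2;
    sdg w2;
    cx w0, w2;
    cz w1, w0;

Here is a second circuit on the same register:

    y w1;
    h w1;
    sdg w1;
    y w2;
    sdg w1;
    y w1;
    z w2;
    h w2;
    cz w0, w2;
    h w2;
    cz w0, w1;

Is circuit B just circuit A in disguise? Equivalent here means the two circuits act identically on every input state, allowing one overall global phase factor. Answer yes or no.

No, they are not equivalent — no single phase factor reconciles the two unitaries.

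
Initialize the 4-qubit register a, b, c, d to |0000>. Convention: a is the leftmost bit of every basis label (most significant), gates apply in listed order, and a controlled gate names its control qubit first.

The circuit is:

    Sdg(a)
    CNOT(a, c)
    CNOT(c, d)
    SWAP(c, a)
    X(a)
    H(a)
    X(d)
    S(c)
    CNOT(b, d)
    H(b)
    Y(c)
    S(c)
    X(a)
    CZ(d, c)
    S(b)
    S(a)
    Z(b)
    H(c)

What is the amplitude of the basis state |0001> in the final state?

|0001> carries amplitude -sqrt(2)/4 in the final state.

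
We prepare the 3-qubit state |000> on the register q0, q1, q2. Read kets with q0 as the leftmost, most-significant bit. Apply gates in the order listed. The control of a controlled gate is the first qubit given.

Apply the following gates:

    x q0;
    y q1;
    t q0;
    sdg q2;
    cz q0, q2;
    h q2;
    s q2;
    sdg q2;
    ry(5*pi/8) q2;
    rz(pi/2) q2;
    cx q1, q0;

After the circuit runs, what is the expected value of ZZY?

In the final state, ZZY has expectation sqrt(2 - sqrt(2))/2.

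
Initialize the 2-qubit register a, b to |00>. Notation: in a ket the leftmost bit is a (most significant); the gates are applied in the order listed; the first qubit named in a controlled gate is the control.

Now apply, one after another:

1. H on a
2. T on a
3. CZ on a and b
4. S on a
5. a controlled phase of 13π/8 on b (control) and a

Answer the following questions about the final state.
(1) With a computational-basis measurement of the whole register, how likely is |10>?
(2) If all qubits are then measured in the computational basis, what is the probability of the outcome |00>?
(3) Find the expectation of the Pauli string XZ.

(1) The probability of measuring |10> is 1/2.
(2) A full measurement returns |00> with probability 1/2.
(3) In the final state, XZ has expectation -sqrt(2)/2.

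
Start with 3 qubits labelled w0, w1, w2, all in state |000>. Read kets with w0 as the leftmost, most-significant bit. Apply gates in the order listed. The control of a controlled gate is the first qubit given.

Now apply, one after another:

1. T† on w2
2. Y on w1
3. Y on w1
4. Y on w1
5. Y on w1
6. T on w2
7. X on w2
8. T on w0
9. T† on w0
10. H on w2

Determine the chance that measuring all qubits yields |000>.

Outcome |000> occurs with probability 1/2. Key observation: gates 1-6 undo each other exactly, leaving only the rest of the circuit to track.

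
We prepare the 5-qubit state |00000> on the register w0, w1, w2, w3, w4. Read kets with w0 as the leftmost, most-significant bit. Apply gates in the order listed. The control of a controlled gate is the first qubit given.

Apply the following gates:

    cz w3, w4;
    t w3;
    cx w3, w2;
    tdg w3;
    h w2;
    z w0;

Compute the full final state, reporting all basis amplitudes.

After the circuit, the state carries amplitude sqrt(2)/2 on |00000>, sqrt(2)/2 on |00100>, and 0 on every other basis state.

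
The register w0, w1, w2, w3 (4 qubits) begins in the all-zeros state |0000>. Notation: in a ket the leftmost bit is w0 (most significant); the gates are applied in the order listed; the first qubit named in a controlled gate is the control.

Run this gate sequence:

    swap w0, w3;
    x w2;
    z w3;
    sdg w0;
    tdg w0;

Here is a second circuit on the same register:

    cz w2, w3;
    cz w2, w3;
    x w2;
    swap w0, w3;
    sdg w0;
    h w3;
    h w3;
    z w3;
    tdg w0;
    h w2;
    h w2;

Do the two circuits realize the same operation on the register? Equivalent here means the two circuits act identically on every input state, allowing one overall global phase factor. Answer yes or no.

Yes — the two circuits implement the same unitary up to a global phase.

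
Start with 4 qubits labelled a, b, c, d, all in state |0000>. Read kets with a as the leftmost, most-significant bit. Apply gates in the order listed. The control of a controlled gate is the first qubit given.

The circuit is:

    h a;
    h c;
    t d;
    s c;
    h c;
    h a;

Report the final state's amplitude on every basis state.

The final amplitudes are 1/2 + I/2 on |0000>, 1/2 - I/2 on |0010>, and 0 on every other basis state.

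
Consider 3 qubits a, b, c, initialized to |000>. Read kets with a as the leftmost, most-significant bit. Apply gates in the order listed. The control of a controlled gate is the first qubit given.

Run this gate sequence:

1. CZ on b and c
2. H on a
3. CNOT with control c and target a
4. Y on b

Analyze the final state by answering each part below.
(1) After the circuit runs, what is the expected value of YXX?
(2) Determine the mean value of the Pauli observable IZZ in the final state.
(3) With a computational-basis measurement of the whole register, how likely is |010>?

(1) The observable YXX averages to 0.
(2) The observable IZZ averages to -1.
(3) Outcome |010> occurs with probability 1/2.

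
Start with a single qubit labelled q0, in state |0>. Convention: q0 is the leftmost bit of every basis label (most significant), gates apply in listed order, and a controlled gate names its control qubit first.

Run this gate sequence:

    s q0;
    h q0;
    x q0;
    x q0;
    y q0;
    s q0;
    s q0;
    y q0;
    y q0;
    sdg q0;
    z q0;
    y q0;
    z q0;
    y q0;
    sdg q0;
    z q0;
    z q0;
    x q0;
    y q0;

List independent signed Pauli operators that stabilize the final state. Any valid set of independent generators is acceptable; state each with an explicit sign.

One valid set of independent stabilizer generators is +X (any independent generating set of the same group is equally correct).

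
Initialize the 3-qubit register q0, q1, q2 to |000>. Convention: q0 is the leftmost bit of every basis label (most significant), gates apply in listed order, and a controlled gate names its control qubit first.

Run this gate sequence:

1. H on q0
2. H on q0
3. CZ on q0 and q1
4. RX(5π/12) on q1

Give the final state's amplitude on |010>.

The amplitude on |010> is -I*sqrt(3*sqrt(2) + 6)/4 + I*sqrt(2 - sqrt(2))/4. Key observation: the block from step 1 through step 2 cancels to the identity and can be dropped.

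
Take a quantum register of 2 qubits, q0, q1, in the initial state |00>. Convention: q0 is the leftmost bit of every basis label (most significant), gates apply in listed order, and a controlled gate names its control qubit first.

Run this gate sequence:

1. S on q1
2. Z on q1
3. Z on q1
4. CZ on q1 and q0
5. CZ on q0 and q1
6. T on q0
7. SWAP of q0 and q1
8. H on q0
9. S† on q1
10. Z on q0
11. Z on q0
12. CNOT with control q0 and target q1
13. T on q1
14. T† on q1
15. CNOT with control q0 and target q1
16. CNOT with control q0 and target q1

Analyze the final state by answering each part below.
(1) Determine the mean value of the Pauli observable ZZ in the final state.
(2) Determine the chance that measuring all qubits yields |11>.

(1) The expectation value of ZZ is 1. Key observation: the block from step 12 through step 15 cancels to the identity and can be dropped.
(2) Outcome |11> occurs with probability 1/2.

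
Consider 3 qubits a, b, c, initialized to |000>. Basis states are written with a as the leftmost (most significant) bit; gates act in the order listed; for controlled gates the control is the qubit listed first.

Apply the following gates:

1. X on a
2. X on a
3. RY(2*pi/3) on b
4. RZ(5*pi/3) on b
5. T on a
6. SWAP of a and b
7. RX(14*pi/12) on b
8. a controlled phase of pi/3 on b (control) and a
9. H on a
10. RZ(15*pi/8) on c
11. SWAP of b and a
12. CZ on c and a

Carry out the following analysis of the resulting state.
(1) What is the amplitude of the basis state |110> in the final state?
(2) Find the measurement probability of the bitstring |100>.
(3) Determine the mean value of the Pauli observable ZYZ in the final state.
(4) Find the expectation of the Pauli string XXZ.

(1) |110> carries amplitude exp(35*I*pi/48)/4 in the final state. Key observation: gates 1-2 undo each other exactly, leaving only the rest of the circuit to track.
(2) The probability of measuring |100> is sqrt(3)/4 + 7/16.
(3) The observable ZYZ averages to 3/8 - 3*sqrt(3)/16.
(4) In the final state, XXZ has expectation 3*sqrt(3)/16.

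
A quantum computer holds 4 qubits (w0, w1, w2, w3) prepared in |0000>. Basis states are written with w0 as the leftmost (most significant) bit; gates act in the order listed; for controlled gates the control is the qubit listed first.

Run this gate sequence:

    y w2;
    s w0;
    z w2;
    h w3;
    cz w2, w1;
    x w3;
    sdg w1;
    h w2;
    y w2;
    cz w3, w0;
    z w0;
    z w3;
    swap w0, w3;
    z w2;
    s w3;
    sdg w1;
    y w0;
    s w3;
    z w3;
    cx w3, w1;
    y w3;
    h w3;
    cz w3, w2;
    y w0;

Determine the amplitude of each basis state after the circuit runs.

The final amplitudes are sqrt(2)*I/4 on |0000>, -sqrt(2)*I/4 on |0001>, -sqrt(2)*I/4 on |0010>, -sqrt(2)*I/4 on |0011>, 0 on |0100>, 0 on |0101>, 0 on |0110>, 0 on |0111>, -sqrt(2)*I/4 on |1000>, sqrt(2)*I/4 on |1001>, sqrt(2)*I/4 on |1010>, sqrt(2)*I/4 on |1011>, 0 on |1100>, 0 on |1101>, 0 on |1110>, 0 on |1111>.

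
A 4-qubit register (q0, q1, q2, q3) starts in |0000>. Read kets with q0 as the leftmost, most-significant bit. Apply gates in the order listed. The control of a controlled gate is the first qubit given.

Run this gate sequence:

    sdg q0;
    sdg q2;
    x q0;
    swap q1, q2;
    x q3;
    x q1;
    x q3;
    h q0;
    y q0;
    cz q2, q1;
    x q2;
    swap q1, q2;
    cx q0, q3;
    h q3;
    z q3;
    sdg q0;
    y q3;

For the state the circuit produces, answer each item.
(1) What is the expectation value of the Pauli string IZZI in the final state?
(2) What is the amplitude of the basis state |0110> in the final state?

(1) The observable IZZI averages to 1.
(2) The final state's coefficient on |0110> equals -1/2.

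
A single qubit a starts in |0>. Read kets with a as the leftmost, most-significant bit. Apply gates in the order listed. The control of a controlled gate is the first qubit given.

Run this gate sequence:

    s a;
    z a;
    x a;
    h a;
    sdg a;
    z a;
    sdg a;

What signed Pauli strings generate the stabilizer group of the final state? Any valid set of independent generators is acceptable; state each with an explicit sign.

The stabilizer group can be generated by -X, among other valid generating sets.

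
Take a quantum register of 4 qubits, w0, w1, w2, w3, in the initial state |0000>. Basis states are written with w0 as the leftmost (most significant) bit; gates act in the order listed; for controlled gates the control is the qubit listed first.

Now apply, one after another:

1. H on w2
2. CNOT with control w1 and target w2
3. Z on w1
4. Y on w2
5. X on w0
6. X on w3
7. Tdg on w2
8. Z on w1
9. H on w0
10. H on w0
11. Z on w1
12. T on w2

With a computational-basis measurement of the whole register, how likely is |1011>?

A full measurement returns |1011> with probability 1/2. Key observation: steps 7-12 multiply out to the identity, so the circuit reduces to the remaining gates.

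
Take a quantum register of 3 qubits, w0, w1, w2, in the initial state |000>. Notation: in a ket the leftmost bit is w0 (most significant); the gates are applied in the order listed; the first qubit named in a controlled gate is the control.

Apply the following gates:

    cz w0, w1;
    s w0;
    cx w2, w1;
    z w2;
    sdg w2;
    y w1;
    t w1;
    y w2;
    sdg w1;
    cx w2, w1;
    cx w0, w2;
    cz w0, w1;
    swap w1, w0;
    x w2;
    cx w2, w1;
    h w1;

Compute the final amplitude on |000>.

The amplitude on |000> is sqrt(2)*exp(3*I*pi/4)/2.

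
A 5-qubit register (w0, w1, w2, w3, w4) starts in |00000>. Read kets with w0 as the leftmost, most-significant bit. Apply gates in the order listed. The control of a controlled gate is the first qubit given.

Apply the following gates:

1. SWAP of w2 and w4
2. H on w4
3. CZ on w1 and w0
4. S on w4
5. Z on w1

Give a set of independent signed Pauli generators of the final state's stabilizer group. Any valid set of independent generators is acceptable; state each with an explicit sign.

One valid set of independent stabilizer generators is +IIIIY, +ZIIII, +IZIII, +IIZII, +IIIZI (any independent generating set of the same group is equally correct).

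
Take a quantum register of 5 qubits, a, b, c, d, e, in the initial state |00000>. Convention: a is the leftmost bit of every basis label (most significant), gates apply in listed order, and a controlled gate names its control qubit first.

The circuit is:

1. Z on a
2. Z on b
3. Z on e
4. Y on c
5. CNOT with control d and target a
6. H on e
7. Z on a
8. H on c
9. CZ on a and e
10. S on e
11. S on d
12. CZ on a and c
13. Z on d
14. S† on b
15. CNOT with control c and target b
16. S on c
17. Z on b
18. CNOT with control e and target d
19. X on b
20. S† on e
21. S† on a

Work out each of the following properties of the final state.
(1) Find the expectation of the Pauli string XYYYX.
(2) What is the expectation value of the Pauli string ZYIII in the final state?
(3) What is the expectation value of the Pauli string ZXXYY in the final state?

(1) In the final state, XYYYX has expectation 0.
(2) The expectation value of ZYIII is 0.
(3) The expectation value of ZXXYY is 0.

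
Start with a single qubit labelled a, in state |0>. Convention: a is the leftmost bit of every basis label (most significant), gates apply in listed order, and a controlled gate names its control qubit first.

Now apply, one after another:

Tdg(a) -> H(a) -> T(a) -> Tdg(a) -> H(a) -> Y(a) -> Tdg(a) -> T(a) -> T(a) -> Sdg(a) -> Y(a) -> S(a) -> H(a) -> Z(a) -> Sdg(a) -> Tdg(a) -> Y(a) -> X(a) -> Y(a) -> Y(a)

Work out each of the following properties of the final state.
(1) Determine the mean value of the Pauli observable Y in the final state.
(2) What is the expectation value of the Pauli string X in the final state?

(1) The observable Y averages to -sqrt(2)/2.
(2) The expectation value of X is -sqrt(2)/2.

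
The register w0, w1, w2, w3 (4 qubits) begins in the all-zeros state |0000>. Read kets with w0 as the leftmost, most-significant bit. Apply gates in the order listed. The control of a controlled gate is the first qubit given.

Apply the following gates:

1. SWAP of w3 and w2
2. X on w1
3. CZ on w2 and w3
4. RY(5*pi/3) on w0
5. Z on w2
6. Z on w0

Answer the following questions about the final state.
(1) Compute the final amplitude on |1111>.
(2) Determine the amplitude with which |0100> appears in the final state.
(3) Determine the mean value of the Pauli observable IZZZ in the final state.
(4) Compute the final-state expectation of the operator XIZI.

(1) The amplitude on |1111> is 0.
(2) The final state's coefficient on |0100> equals -sqrt(3)/2.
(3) The observable IZZZ averages to -1.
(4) The observable XIZI averages to sqrt(3)/2.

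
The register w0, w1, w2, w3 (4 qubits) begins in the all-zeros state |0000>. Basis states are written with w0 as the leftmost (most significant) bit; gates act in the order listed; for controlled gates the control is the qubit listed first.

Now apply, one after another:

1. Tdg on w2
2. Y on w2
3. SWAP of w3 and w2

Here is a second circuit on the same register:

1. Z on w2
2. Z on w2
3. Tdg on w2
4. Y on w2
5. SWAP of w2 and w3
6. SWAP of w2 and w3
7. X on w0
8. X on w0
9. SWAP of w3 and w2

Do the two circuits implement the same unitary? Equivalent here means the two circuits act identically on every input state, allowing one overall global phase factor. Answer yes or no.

Yes, they are equivalent — the unitaries differ by at most a global phase.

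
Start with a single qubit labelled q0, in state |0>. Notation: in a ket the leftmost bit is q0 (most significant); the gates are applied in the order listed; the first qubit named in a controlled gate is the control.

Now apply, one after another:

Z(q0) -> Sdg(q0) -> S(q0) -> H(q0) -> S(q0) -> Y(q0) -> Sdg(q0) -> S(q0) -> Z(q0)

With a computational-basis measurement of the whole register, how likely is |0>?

A full measurement returns |0> with probability 1/2.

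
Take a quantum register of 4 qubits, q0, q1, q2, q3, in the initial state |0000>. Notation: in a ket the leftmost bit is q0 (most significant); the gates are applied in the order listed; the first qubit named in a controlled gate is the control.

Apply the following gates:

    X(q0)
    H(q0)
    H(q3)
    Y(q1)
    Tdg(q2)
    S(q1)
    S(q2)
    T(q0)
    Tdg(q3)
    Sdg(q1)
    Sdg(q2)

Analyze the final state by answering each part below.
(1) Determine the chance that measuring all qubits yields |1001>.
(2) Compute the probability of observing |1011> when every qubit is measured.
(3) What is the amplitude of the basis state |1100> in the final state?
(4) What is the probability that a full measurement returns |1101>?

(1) A full measurement returns |1001> with probability 0.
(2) The probability of measuring |1011> is 0.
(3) The amplitude on |1100> is -exp(3*I*pi/4)/2.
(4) Outcome |1101> occurs with probability 1/4.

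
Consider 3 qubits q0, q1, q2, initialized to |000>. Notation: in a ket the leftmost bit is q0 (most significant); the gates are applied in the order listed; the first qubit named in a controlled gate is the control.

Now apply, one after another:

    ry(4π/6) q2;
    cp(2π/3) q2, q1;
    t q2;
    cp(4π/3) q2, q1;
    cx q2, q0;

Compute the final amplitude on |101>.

The amplitude on |101> is sqrt(3)*exp(I*pi/4)/2.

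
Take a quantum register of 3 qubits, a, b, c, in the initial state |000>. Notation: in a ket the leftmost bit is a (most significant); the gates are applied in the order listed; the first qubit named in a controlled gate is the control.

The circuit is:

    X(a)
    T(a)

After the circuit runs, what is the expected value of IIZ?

In the final state, IIZ has expectation 1.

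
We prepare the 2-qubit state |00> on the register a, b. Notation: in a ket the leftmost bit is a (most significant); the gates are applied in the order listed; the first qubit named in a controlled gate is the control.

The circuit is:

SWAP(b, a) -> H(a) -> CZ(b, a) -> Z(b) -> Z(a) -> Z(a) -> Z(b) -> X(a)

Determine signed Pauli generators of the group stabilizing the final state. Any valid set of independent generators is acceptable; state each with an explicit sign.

The final state is stabilized by the group generated by +XI, +IZ; other independent generating sets are equally valid. Key observation: steps 4-7 multiply out to the identity, so the circuit reduces to the remaining gates.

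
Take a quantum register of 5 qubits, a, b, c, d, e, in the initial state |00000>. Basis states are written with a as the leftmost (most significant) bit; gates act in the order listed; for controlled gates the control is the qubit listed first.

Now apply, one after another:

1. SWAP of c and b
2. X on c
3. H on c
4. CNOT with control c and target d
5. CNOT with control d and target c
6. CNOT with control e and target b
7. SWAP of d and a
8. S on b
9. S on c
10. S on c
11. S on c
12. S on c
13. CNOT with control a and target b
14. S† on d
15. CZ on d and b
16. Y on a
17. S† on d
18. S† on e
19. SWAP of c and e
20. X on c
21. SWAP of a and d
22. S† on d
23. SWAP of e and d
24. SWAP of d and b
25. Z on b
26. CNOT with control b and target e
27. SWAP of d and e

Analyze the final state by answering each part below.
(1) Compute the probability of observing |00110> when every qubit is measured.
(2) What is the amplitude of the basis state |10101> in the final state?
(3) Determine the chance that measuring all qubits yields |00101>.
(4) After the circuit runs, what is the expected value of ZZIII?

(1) A full measurement returns |00110> with probability 1/2.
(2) |10101> carries amplitude 0 in the final state.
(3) A full measurement returns |00101> with probability 1/2.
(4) The observable ZZIII averages to 1.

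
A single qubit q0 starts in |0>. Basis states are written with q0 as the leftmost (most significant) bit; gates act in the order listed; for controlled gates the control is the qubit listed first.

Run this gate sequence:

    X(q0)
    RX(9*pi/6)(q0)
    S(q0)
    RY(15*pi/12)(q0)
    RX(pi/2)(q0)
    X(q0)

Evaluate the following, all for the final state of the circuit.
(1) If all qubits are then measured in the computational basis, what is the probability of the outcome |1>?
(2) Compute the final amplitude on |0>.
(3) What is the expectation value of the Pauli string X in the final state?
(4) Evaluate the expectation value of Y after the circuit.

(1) The probability of measuring |1> is 1/2.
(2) The final state's coefficient on |0> equals sqrt(2 - sqrt(2))/4 + sqrt(sqrt(2) + 2)/4 - I*sqrt(sqrt(2) + 2)/4 + I*sqrt(2 - sqrt(2))/4.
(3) The observable X averages to -sqrt(2)/2.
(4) In the final state, Y has expectation sqrt(2)/2.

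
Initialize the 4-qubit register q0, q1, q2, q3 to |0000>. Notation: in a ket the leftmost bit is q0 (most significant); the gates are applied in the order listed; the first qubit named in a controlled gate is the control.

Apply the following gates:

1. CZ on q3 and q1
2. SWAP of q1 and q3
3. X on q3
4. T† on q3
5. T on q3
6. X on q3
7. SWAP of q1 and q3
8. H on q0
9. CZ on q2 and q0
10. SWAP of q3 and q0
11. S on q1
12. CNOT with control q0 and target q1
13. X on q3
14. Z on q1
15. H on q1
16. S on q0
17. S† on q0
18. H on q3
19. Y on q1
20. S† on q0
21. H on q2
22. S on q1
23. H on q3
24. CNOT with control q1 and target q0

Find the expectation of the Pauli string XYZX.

In the final state, XYZX has expectation 0.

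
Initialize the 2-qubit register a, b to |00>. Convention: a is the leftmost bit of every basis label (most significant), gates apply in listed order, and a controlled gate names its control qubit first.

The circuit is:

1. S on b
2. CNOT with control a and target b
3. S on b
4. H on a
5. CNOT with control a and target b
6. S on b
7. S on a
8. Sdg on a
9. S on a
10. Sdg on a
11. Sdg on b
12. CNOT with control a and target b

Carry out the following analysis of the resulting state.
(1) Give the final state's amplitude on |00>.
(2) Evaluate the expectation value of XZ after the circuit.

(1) |00> carries amplitude sqrt(2)/2 in the final state. Key observation: the block from step 5 through step 12 cancels to the identity and can be dropped.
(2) The expectation value of XZ is 1.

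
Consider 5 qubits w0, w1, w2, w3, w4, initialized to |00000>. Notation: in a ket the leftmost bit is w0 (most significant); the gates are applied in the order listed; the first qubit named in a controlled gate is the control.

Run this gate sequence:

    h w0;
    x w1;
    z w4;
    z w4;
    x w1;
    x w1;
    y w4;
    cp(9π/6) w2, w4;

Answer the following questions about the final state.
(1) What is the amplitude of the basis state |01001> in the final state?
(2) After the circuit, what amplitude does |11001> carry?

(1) The final state's coefficient on |01001> equals sqrt(2)*I/2. Key observation: gates 2-5 undo each other exactly, leaving only the rest of the circuit to track.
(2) The amplitude on |11001> is sqrt(2)*I/2.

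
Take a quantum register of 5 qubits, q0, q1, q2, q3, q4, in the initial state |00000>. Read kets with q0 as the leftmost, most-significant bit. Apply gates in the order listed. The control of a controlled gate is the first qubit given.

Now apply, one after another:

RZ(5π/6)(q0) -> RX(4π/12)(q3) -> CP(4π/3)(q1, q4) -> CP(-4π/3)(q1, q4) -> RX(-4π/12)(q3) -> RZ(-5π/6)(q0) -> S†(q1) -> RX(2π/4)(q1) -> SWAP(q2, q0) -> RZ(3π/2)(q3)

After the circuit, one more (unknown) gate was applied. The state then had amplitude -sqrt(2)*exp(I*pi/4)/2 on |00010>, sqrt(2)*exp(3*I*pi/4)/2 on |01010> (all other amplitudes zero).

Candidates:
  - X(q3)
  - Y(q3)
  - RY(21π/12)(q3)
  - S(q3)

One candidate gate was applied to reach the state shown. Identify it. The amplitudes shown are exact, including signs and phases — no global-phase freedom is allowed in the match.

It was X(q3) that produced the state shown. Key observation: the block from step 1 through step 6 cancels to the identity and can be dropped.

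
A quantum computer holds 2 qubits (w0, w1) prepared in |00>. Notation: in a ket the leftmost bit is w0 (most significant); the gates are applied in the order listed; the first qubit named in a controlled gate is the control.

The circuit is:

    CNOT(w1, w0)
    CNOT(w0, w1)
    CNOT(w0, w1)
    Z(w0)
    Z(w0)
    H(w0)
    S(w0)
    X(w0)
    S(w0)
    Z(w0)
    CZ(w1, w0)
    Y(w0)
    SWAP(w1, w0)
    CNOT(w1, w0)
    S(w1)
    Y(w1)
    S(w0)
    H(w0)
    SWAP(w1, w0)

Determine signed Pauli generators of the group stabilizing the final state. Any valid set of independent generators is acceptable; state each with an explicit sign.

One valid set of independent stabilizer generators is +XZ, -ZX (any independent generating set of the same group is equally correct). Key observation: the block from step 2 through step 3 cancels to the identity and can be dropped.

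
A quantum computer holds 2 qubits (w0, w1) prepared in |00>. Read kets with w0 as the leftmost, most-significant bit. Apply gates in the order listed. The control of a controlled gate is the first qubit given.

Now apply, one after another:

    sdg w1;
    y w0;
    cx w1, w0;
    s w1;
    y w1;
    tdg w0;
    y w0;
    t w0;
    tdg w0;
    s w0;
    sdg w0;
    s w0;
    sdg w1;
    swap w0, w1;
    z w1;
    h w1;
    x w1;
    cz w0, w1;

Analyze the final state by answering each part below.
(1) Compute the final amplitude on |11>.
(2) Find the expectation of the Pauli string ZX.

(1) The final state's coefficient on |11> equals sqrt(2)*exp(3*I*pi/4)/2.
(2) The expectation value of ZX is 1.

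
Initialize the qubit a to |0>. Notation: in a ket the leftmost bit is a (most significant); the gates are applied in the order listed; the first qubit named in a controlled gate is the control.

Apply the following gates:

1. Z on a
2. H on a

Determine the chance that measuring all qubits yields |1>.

A full measurement returns |1> with probability 1/2.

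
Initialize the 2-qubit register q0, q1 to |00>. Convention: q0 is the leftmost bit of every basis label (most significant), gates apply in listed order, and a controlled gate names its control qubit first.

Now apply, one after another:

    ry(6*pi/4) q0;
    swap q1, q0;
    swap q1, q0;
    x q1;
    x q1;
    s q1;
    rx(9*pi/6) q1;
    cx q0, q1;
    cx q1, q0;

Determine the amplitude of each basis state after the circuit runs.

After the circuit, the state carries amplitude 1/2 on |00>, -1/2 on |01>, -I/2 on |10>, I/2 on |11>. Key observation: steps 4-5 multiply out to the identity, so the circuit reduces to the remaining gates.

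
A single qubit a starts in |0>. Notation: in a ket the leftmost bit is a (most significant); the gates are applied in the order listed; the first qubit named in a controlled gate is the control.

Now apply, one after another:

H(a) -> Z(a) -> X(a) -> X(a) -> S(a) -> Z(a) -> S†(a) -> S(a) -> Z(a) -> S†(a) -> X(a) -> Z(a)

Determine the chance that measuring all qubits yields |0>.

The probability of measuring |0> is 1/2.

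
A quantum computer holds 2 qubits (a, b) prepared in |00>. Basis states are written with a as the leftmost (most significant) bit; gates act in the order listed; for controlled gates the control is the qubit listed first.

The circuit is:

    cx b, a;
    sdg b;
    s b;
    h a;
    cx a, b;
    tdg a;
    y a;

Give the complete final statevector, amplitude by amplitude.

The final amplitudes are 0 on |00>, -sqrt(2)*exp(I*pi/4)/2 on |01>, sqrt(2)*I/2 on |10>, 0 on |11>.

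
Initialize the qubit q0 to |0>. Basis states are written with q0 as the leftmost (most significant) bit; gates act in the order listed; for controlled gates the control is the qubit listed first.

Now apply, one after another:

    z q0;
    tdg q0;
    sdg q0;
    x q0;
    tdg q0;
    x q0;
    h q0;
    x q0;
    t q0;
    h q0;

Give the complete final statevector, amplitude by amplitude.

After the circuit, the state carries amplitude 1/2 - exp(3*I*pi/4)/2 on |0>, -1/2 - exp(3*I*pi/4)/2 on |1>.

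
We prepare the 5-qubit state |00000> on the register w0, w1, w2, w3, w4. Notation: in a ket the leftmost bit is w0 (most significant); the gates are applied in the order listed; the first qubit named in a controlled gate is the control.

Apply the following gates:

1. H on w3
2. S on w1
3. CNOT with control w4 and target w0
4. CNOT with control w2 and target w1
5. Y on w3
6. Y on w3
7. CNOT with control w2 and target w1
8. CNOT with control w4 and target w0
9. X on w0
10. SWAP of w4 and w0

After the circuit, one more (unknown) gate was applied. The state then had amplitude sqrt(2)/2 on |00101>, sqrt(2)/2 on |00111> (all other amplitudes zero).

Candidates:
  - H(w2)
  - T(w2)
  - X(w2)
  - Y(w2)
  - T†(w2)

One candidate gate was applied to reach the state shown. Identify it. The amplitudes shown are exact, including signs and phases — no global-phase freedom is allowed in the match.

It was X(w2) that produced the state shown. Key observation: the block from step 3 through step 8 cancels to the identity and can be dropped.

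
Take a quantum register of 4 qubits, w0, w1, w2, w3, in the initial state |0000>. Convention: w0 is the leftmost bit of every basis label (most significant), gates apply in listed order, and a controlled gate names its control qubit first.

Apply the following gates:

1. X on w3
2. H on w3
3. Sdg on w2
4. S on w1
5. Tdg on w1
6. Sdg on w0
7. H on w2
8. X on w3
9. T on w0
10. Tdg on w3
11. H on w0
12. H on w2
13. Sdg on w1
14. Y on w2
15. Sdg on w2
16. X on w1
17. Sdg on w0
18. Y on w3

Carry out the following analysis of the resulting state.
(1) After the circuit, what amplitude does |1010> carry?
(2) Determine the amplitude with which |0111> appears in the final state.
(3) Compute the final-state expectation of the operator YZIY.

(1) The amplitude on |1010> is 0.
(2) The final state's coefficient on |0111> equals -I/2.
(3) The observable YZIY averages to sqrt(2)/2.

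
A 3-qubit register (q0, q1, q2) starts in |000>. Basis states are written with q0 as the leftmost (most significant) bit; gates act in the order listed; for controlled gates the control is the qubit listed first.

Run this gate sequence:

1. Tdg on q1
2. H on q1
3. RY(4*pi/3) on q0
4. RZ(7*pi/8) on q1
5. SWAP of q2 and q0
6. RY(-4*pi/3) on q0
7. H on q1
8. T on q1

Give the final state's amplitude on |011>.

The amplitude on |011> is sqrt(3)*(1 - exp(7*I*pi/8))*exp(13*I*pi/16)/8.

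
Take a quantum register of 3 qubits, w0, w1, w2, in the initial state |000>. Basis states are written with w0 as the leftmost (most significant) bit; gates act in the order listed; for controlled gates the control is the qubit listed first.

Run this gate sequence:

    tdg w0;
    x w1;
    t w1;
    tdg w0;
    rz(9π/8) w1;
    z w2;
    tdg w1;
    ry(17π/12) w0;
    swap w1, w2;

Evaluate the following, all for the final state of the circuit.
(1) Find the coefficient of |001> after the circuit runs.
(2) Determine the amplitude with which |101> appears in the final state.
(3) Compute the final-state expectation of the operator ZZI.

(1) The final state's coefficient on |001> equals -sqrt(3)*sqrt(sqrt(2)/4 + 1/2)*exp(9*I*pi/16)/2 + sqrt(1/2 - sqrt(2)/4)*exp(9*I*pi/16)/2.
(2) |101> carries amplitude sqrt(3)*sqrt(1/2 - sqrt(2)/4)*exp(9*I*pi/16)/2 + sqrt(sqrt(2)/4 + 1/2)*exp(9*I*pi/16)/2 in the final state.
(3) The expectation value of ZZI is -sqrt(6)/4 + sqrt(2)/4.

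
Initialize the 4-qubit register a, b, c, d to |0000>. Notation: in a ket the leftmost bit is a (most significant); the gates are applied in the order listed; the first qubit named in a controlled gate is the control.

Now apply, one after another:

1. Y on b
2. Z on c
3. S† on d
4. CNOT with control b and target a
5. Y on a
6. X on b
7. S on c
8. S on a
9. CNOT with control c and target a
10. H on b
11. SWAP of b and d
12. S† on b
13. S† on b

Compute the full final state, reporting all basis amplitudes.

The resulting statevector has amplitude sqrt(2)/2 on |0000>, sqrt(2)/2 on |0001>, and 0 on every other basis state.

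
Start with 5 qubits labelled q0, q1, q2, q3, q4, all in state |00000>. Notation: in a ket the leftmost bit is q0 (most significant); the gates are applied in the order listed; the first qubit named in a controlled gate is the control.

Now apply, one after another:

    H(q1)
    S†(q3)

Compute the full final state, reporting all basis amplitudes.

The final amplitudes are sqrt(2)/2 on |00000>, sqrt(2)/2 on |01000>, and 0 on every other basis state.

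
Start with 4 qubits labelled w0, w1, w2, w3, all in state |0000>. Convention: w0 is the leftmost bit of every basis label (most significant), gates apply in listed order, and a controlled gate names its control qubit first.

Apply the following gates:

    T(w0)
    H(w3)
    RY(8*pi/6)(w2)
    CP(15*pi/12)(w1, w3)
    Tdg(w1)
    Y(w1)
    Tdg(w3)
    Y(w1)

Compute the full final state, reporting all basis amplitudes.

The resulting statevector has amplitude -sqrt(2)/4 on |0000>, sqrt(2)*exp(3*I*pi/4)/4 on |0001>, sqrt(6)/4 on |0010>, -sqrt(6)*exp(3*I*pi/4)/4 on |0011>, and 0 on every other basis state.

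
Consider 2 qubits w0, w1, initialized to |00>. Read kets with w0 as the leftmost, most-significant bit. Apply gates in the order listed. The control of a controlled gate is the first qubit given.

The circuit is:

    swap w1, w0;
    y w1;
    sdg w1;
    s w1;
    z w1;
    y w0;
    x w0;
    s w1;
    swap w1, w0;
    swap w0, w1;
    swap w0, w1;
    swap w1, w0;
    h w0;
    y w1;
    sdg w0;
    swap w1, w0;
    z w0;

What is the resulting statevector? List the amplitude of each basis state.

The resulting statevector has amplitude sqrt(2)/2 on |00>, -sqrt(2)*I/2 on |01>, 0 on |10>, 0 on |11>. Key observation: steps 9-12 multiply out to the identity, so the circuit reduces to the remaining gates.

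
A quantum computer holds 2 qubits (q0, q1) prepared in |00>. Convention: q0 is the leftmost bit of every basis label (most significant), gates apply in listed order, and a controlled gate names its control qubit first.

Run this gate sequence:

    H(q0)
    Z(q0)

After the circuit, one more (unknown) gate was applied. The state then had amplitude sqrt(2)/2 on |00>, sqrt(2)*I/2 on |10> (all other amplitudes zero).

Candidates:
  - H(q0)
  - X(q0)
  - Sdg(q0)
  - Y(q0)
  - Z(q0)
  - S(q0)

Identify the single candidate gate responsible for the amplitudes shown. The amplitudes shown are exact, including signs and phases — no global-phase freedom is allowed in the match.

The unique candidate consistent with the amplitudes is Sdg(q0).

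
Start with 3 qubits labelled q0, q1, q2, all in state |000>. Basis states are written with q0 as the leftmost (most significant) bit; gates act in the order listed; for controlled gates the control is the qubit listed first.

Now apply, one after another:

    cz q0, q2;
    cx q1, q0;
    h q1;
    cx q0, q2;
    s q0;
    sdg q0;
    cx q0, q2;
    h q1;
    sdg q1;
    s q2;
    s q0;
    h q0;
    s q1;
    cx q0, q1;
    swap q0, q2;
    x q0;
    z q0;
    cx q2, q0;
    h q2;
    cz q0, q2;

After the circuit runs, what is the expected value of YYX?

The expectation value of YYX is -1. Key observation: the block from step 3 through step 8 cancels to the identity and can be dropped.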